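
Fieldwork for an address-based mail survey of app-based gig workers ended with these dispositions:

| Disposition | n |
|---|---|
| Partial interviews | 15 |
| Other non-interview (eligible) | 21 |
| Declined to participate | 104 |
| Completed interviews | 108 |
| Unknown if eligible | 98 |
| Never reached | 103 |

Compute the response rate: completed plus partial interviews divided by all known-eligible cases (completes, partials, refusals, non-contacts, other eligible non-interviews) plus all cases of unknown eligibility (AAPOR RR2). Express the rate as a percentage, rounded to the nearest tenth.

Num = 108 + 15 = 123
Base = 108 + 15 + 104 + 103 + 21 + 98 = 449
RR2 = 123 / 449 = 0.2739

27.4%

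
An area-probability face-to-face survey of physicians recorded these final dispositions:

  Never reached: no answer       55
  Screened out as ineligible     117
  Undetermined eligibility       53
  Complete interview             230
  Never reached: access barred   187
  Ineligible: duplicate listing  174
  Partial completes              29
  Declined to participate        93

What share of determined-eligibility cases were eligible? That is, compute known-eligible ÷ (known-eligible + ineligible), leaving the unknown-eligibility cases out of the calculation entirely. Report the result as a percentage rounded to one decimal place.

No answer / not reached = 55 + 187 = 242
Screened out, ineligible = 117 + 174 = 291
Eligible (known) → 230 + 29 + 93 + 242 = 594
e = 594 / (594 + 291) = 594 / 885 = 0.6712

67.1%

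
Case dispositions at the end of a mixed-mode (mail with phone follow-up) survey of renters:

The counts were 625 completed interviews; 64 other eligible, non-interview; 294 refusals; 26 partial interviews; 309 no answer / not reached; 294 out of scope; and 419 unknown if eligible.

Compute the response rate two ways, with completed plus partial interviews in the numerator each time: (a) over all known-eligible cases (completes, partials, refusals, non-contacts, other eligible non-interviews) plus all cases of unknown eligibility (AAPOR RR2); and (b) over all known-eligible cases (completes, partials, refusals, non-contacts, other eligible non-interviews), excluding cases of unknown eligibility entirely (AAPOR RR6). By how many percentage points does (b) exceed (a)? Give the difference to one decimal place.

11.9

Num = 625 + 26 = 651
Denominator = 625 + 26 + 294 + 309 + 64 + 419 = 1737
RR2 = 651 / 1737 = 0.3748
Denominator = 625 + 26 + 294 + 309 + 64 = 1318
RR6 = 651 / 1318 = 0.4939
Difference = 49.39 − 37.48 = 11.91 percentage points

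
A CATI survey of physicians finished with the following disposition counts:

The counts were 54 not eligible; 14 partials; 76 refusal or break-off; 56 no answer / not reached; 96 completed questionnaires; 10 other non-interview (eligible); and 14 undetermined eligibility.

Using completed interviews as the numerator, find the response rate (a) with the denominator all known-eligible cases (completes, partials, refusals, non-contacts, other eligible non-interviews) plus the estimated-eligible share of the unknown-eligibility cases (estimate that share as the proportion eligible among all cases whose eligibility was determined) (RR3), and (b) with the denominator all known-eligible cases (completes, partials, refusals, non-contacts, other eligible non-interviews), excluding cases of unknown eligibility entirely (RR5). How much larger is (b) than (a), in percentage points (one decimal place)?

Numerator = 96
Eligible (known) = 96 + 14 + 76 + 56 + 10 = 252
e = 252 / (252 + 54) = 252 / 306 = 0.8235
Estimated eligible among unknowns = 0.8235 × 14 = 11.53
Base = 252 + 11.53 = 263.53
RR3 = 96 / 263.53 = 0.3643
Base = 96 + 14 + 76 + 56 + 10 = 252
RR5 = 96 / 252 = 0.3810
Difference = 38.10 − 36.43 = 1.67 percentage points

1.7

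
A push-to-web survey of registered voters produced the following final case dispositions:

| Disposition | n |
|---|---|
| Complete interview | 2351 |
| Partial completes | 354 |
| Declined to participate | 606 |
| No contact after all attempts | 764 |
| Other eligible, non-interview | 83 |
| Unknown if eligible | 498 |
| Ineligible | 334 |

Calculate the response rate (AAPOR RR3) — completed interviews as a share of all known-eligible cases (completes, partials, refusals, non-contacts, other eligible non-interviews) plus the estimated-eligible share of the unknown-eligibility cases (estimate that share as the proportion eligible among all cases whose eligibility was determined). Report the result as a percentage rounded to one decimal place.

Num → 2351
Eligible (known) → 2351 + 354 + 606 + 764 + 83 = 4158
e = 4158 / (4158 + 334) = 4158 / 4492 = 0.9256
Estimated eligible among unknowns → 0.9256 × 498 = 460.95
Denom → 4158 + 460.95 = 4618.95
RR3 = 2351 / 4618.95 = 0.5090

50.9%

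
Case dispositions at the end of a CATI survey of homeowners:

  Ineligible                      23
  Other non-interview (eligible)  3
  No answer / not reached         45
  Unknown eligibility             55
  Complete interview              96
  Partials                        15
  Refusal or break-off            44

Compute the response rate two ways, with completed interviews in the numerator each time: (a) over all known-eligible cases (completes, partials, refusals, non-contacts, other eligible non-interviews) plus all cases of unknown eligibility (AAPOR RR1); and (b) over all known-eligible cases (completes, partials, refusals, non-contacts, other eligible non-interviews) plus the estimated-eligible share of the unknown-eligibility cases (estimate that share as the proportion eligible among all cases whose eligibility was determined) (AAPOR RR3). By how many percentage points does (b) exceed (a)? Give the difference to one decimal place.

0.8

Num → 96
Denominator → 96 + 15 + 44 + 45 + 3 + 55 = 258
RR1 = 96 / 258 = 0.3721
Determined eligible → 96 + 15 + 44 + 45 + 3 = 203
e = 203 / (203 + 23) = 203 / 226 = 0.8982
Estimated eligible among unknowns → 0.8982 × 55 = 49.40
Denominator → 203 + 49.40 = 252.40
RR3 = 96 / 252.40 = 0.3803
Difference = 38.03 − 37.21 = 0.82 percentage points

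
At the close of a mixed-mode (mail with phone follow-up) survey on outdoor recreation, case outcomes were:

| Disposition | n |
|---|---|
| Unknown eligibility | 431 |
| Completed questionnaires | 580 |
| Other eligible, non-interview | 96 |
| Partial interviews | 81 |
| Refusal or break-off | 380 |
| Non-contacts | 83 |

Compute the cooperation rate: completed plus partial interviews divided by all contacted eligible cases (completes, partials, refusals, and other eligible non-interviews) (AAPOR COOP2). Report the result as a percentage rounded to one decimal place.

Top → 580 + 81 = 661
Base → 580 + 81 + 380 + 96 = 1137
COOP2 = 661 / 1137 = 0.5814

58.1%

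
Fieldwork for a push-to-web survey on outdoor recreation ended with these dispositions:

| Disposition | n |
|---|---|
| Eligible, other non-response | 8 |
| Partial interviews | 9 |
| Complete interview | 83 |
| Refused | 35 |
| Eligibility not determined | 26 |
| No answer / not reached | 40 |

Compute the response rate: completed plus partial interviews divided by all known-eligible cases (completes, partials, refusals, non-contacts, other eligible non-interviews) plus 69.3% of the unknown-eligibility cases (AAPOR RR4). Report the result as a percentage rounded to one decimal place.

47.7%

Top → 83 + 9 = 92
Known eligible → 83 + 9 + 35 + 40 + 8 = 175
e × U → 0.6930 × 26 = 18.02
Denominator → 175 + 18.02 = 193.02
RR4 = 92 / 193.02 = 0.4766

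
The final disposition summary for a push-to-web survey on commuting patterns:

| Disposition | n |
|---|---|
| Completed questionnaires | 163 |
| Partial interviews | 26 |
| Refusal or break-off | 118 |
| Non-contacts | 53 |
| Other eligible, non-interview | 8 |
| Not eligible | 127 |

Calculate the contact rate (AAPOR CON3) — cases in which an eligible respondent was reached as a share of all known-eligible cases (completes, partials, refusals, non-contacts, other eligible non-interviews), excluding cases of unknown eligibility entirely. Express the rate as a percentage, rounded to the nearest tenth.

Num: 163 + 26 + 118 + 8 = 315
Denominator: 163 + 26 + 118 + 53 + 8 = 368
CON3 = 315 / 368 = 0.8560

85.6%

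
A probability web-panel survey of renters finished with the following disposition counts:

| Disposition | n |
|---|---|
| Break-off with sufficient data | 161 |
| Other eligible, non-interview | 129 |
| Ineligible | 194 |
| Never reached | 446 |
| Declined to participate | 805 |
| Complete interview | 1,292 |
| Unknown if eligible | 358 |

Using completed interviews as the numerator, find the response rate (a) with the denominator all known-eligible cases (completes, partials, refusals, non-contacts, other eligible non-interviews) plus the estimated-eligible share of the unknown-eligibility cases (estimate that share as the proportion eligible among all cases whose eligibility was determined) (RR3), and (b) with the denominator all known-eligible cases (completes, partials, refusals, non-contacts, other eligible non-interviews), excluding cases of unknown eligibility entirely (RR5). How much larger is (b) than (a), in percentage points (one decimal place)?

Num: 1292
Determined eligible: 1292 + 161 + 805 + 446 + 129 = 2833
e = 2833 / (2833 + 194) = 2833 / 3027 = 0.9359
e × U: 0.9359 × 358 = 335.05
Denom: 2833 + 335.05 = 3168.05
RR3 = 1292 / 3168.05 = 0.4078
Denom: 1292 + 161 + 805 + 446 + 129 = 2833
RR5 = 1292 / 2833 = 0.4561
Difference = 45.61 − 40.78 = 4.83 percentage points

4.8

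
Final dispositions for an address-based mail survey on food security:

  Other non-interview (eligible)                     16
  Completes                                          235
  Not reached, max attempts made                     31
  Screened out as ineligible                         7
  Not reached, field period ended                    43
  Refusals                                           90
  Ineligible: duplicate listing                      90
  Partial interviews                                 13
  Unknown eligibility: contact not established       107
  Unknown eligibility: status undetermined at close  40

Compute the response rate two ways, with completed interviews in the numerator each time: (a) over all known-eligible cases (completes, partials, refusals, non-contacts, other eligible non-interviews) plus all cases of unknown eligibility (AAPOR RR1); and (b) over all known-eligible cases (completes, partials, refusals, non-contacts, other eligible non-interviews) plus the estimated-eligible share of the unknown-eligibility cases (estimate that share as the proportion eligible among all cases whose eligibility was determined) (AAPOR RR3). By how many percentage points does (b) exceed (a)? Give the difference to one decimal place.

2.0

Non-contacts = 43 + 31 = 74
Unknown eligibility = 107 + 40 = 147
Out of scope = 7 + 90 = 97
Top = 235
Denom = 235 + 13 + 90 + 74 + 16 + 147 = 575
RR1 = 235 / 575 = 0.4087
Determined eligible = 235 + 13 + 90 + 74 + 16 = 428
e = 428 / (428 + 97) = 428 / 525 = 0.8152
e × U = 0.8152 × 147 = 119.83
Denom = 428 + 119.83 = 547.83
RR3 = 235 / 547.83 = 0.4290
Difference = 42.90 − 40.87 = 2.03 percentage points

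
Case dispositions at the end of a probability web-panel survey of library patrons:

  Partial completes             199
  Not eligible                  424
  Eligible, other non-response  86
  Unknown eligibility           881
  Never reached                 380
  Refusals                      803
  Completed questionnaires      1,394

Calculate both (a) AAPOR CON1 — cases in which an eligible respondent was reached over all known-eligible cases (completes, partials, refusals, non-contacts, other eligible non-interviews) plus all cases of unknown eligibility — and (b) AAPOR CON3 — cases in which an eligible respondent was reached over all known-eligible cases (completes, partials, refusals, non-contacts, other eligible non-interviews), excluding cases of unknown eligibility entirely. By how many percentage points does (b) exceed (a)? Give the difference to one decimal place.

Num = 1394 + 199 + 803 + 86 = 2482
Base = 1394 + 199 + 803 + 380 + 86 + 881 = 3743
CON1 = 2482 / 3743 = 0.6631
Base = 1394 + 199 + 803 + 380 + 86 = 2862
CON3 = 2482 / 2862 = 0.8672
Difference = 86.72 − 66.31 = 20.41 percentage points

20.4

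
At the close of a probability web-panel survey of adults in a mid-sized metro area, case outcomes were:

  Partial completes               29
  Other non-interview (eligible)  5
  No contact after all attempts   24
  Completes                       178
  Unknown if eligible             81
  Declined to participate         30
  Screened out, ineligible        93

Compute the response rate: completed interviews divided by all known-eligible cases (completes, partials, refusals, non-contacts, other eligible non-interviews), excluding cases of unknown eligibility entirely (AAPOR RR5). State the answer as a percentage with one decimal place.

66.9%

Numerator = 178
Denominator = 178 + 29 + 30 + 24 + 5 = 266
RR5 = 178 / 266 = 0.6692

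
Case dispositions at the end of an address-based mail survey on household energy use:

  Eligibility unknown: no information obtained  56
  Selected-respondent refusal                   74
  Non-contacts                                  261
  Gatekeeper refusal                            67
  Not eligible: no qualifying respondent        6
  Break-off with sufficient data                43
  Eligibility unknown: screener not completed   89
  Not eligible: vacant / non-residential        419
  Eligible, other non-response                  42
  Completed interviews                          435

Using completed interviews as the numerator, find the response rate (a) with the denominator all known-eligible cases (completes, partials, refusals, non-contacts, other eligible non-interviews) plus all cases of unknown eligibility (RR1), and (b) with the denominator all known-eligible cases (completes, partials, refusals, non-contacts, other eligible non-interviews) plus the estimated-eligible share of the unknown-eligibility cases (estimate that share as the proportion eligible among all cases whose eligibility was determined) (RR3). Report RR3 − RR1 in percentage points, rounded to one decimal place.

Refusals = 67 + 74 = 141
Undetermined eligibility = 89 + 56 = 145
Out of scope = 6 + 419 = 425
Top → 435
Denom → 435 + 43 + 141 + 261 + 42 + 145 = 1067
RR1 = 435 / 1067 = 0.4077
Determined eligible → 435 + 43 + 141 + 261 + 42 = 922
e = 922 / (922 + 425) = 922 / 1347 = 0.6845
Eligible share of unknowns → 0.6845 × 145 = 99.25
Denom → 922 + 99.25 = 1021.25
RR3 = 435 / 1021.25 = 0.4259
Difference = 42.59 − 40.77 = 1.82 percentage points

1.8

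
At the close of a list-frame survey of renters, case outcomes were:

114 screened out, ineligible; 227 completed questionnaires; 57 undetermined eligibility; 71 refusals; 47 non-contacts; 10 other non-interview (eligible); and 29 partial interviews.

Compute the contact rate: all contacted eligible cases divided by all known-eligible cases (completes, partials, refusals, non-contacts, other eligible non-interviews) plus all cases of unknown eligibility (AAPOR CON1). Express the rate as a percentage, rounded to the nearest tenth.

Numerator: 227 + 29 + 71 + 10 = 337
Base: 227 + 29 + 71 + 47 + 10 + 57 = 441
CON1 = 337 / 441 = 0.7642

76.4%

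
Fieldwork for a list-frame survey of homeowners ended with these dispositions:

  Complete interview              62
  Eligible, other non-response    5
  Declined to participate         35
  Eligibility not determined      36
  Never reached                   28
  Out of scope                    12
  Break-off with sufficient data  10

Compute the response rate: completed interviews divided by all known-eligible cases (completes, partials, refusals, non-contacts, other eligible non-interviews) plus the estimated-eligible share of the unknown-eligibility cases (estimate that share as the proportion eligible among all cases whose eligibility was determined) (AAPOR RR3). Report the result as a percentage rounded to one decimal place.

35.8%

Num = 62
Known eligible = 62 + 10 + 35 + 28 + 5 = 140
e = 140 / (140 + 12) = 140 / 152 = 0.9211
Estimated eligible among unknowns = 0.9211 × 36 = 33.16
Denom = 140 + 33.16 = 173.16
RR3 = 62 / 173.16 = 0.3581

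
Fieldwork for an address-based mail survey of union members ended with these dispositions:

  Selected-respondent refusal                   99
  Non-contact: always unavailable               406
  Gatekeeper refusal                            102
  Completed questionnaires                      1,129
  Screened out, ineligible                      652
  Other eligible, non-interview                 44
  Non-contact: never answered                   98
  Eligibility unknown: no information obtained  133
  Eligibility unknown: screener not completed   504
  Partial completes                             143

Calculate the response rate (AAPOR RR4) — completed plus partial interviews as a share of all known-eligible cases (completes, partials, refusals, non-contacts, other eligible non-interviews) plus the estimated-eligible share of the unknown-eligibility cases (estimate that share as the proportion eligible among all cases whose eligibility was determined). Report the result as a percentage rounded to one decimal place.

Declined to participate = 102 + 99 = 201
No answer / not reached = 98 + 406 = 504
Unknown eligibility = 504 + 133 = 637
Top → 1129 + 143 = 1272
Determined eligible → 1129 + 143 + 201 + 504 + 44 = 2021
e = 2021 / (2021 + 652) = 2021 / 2673 = 0.7561
Eligible share of unknowns → 0.7561 × 637 = 481.64
Denom → 2021 + 481.64 = 2502.64
RR4 = 1272 / 2502.64 = 0.5083

50.8%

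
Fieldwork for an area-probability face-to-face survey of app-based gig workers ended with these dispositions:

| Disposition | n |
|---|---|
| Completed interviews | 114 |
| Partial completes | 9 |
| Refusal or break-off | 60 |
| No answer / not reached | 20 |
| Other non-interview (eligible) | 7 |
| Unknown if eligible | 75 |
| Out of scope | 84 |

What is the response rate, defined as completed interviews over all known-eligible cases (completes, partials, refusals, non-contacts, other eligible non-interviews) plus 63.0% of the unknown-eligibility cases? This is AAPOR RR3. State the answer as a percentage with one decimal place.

44.3%

Num = 114
Known eligible = 114 + 9 + 60 + 20 + 7 = 210
e × U = 0.6300 × 75 = 47.25
Denominator = 210 + 47.25 = 257.25
RR3 = 114 / 257.25 = 0.4431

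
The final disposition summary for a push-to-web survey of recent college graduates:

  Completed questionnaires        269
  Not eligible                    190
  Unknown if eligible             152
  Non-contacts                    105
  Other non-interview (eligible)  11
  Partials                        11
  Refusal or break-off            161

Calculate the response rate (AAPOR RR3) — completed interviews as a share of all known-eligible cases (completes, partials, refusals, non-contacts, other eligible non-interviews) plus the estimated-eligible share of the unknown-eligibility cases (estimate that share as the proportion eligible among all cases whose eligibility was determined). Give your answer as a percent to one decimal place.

Num → 269
Eligible (known) → 269 + 11 + 161 + 105 + 11 = 557
e = 557 / (557 + 190) = 557 / 747 = 0.7456
e × U → 0.7456 × 152 = 113.33
Denom → 557 + 113.33 = 670.33
RR3 = 269 / 670.33 = 0.4013

40.1%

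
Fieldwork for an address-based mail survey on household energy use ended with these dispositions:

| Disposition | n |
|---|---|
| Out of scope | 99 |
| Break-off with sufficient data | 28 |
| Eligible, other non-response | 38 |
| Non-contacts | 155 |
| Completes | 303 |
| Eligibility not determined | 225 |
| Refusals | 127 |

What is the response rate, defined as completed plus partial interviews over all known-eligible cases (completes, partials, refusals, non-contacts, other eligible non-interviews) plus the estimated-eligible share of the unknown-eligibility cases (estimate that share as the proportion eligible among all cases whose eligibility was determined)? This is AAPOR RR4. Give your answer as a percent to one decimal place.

Num → 303 + 28 = 331
Known eligible → 303 + 28 + 127 + 155 + 38 = 651
e = 651 / (651 + 99) = 651 / 750 = 0.8680
Eligible share of unknowns → 0.8680 × 225 = 195.30
Base → 651 + 195.30 = 846.30
RR4 = 331 / 846.30 = 0.3911

39.1%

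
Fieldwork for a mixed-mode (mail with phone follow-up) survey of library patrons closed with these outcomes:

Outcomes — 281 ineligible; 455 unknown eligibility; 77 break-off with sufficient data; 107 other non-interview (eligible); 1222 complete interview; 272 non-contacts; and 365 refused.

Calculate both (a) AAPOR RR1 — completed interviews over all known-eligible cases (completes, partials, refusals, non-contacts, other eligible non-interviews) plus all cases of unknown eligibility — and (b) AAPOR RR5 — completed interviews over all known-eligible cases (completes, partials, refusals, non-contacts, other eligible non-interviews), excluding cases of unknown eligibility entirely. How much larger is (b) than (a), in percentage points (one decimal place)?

10.9

Top = 1222
Denom = 1222 + 77 + 365 + 272 + 107 + 455 = 2498
RR1 = 1222 / 2498 = 0.4892
Denom = 1222 + 77 + 365 + 272 + 107 = 2043
RR5 = 1222 / 2043 = 0.5981
Difference = 59.81 − 48.92 = 10.89 percentage points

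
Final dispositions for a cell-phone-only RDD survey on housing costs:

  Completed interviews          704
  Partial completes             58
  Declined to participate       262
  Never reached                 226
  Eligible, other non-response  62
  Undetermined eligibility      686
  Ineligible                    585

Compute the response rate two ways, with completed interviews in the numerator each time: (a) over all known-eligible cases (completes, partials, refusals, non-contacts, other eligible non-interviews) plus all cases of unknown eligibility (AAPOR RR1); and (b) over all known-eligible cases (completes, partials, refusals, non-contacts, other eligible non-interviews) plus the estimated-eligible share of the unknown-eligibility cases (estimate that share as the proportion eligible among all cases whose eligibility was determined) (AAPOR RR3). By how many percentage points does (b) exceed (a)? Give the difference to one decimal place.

Numerator: 704
Base: 704 + 58 + 262 + 226 + 62 + 686 = 1998
RR1 = 704 / 1998 = 0.3524
Eligible (known): 704 + 58 + 262 + 226 + 62 = 1312
e = 1312 / (1312 + 585) = 1312 / 1897 = 0.6916
Eligible share of unknowns: 0.6916 × 686 = 474.44
Base: 1312 + 474.44 = 1786.44
RR3 = 704 / 1786.44 = 0.3941
Difference = 39.41 − 35.24 = 4.17 percentage points

4.2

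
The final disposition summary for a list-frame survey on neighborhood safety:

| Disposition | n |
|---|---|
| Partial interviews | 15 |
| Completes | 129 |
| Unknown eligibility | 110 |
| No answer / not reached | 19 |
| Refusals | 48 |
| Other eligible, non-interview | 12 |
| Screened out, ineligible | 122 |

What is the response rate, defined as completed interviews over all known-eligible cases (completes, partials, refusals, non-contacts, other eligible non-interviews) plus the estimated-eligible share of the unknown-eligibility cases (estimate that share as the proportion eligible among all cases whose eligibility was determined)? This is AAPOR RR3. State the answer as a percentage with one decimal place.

Num → 129
Eligible (known) → 129 + 15 + 48 + 19 + 12 = 223
e = 223 / (223 + 122) = 223 / 345 = 0.6464
Estimated eligible among unknowns → 0.6464 × 110 = 71.10
Denom → 223 + 71.10 = 294.10
RR3 = 129 / 294.10 = 0.4386

43.9%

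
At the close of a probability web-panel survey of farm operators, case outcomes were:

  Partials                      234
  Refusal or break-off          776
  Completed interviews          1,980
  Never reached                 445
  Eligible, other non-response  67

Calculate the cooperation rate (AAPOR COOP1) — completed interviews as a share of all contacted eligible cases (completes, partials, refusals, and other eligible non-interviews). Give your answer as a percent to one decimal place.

64.8%

Top → 1980
Base → 1980 + 234 + 776 + 67 = 3057
COOP1 = 1980 / 3057 = 0.6477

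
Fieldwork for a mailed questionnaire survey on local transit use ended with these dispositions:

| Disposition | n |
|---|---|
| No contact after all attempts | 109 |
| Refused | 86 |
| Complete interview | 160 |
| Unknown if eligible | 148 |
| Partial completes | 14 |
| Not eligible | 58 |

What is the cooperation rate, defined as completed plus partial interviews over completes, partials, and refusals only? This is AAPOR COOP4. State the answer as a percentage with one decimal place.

Num: 160 + 14 = 174
Base: 160 + 14 + 86 = 260
COOP4 = 174 / 260 = 0.6692

66.9%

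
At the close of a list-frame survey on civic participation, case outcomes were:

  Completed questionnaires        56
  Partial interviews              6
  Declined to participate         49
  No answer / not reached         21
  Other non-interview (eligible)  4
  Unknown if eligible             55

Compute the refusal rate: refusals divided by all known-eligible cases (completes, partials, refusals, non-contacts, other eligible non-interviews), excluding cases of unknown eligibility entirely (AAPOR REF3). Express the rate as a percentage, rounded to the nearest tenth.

36.0%

Num: 49
Denom: 56 + 6 + 49 + 21 + 4 = 136
REF3 = 49 / 136 = 0.3603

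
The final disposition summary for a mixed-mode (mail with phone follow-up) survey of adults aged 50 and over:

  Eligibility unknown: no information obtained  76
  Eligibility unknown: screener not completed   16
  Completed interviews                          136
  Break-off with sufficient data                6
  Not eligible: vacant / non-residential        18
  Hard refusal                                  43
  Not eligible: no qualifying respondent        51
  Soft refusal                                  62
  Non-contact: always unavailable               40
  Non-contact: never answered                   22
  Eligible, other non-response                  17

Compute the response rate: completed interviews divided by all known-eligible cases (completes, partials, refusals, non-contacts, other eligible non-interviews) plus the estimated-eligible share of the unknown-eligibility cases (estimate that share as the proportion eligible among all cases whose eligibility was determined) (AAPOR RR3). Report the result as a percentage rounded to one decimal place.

Refusal or break-off = 43 + 62 = 105
Non-contacts = 22 + 40 = 62
Unknown if eligible = 16 + 76 = 92
Screened out, ineligible = 51 + 18 = 69
Numerator → 136
Determined eligible → 136 + 6 + 105 + 62 + 17 = 326
e = 326 / (326 + 69) = 326 / 395 = 0.8253
e × U → 0.8253 × 92 = 75.93
Base → 326 + 75.93 = 401.93
RR3 = 136 / 401.93 = 0.3384

33.8%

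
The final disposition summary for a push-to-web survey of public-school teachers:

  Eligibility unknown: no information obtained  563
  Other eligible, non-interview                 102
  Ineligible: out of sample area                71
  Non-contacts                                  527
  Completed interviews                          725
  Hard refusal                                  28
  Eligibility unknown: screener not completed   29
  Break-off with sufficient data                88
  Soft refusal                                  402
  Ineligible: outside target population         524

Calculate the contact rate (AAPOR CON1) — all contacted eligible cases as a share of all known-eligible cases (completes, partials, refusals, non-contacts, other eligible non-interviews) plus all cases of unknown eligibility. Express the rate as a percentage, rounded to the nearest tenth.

54.6%

Refused = 28 + 402 = 430
Undetermined eligibility = 29 + 563 = 592
Not eligible = 524 + 71 = 595
Top → 725 + 88 + 430 + 102 = 1345
Base → 725 + 88 + 430 + 527 + 102 + 592 = 2464
CON1 = 1345 / 2464 = 0.5459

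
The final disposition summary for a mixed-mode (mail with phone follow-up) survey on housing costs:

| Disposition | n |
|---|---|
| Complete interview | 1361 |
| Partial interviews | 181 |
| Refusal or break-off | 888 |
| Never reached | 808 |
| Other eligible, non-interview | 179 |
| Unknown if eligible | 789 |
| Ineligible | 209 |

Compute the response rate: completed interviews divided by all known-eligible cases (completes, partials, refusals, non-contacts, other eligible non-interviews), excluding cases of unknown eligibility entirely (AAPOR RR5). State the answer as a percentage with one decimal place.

Top: 1361
Denom: 1361 + 181 + 888 + 808 + 179 = 3417
RR5 = 1361 / 3417 = 0.3983

39.8%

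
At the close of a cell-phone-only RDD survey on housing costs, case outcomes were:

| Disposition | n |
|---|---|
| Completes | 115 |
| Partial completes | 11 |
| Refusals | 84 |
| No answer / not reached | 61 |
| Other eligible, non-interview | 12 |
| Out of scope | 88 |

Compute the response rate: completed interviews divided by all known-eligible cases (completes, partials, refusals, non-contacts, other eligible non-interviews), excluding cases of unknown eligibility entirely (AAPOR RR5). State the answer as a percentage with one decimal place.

40.6%

Top → 115
Denominator → 115 + 11 + 84 + 61 + 12 = 283
RR5 = 115 / 283 = 0.4064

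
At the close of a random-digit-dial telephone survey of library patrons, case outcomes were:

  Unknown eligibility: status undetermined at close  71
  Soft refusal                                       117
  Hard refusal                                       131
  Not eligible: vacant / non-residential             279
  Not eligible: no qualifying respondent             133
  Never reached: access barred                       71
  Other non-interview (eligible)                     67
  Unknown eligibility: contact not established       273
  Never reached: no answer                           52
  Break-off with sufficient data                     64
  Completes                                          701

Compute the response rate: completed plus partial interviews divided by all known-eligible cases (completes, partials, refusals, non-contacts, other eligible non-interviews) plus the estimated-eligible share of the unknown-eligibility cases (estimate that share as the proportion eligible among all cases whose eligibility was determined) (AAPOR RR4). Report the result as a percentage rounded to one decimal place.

52.4%

Refused = 131 + 117 = 248
No answer / not reached = 52 + 71 = 123
Unknown if eligible = 273 + 71 = 344
Screened out, ineligible = 133 + 279 = 412
Num = 701 + 64 = 765
Known eligible = 701 + 64 + 248 + 123 + 67 = 1203
e = 1203 / (1203 + 412) = 1203 / 1615 = 0.7449
Eligible share of unknowns = 0.7449 × 344 = 256.25
Base = 1203 + 256.25 = 1459.25
RR4 = 765 / 1459.25 = 0.5242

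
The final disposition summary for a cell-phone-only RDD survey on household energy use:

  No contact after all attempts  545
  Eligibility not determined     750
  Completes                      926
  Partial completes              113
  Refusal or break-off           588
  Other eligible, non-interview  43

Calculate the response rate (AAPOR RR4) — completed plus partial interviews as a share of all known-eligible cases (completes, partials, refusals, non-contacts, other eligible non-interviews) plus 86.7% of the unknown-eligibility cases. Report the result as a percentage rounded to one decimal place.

Num → 926 + 113 = 1039
Determined eligible → 926 + 113 + 588 + 545 + 43 = 2215
e × U → 0.8670 × 750 = 650.25
Denom → 2215 + 650.25 = 2865.25
RR4 = 1039 / 2865.25 = 0.3626

36.3%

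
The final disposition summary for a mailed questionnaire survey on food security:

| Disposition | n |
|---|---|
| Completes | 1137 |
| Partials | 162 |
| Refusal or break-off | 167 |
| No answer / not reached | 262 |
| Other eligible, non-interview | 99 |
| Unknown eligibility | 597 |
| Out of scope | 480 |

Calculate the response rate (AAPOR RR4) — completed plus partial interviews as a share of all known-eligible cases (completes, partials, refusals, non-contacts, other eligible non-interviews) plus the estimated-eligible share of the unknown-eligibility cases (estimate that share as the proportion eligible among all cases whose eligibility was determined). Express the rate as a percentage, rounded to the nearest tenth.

Num: 1137 + 162 = 1299
Determined eligible: 1137 + 162 + 167 + 262 + 99 = 1827
e = 1827 / (1827 + 480) = 1827 / 2307 = 0.7919
Eligible share of unknowns: 0.7919 × 597 = 472.76
Base: 1827 + 472.76 = 2299.76
RR4 = 1299 / 2299.76 = 0.5648

56.5%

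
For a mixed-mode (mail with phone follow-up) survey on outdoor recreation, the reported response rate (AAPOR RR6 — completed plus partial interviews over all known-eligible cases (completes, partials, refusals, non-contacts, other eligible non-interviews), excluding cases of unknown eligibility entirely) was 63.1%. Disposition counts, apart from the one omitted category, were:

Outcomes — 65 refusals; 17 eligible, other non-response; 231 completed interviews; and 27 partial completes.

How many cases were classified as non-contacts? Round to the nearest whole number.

69

Num = 231 + 27 = 258
RR6 = 258 / D = 0.631
D = 258 / 0.631 = 408.9
Rest of base = 340
non-contacts = 408.9 − 340 ≈ 69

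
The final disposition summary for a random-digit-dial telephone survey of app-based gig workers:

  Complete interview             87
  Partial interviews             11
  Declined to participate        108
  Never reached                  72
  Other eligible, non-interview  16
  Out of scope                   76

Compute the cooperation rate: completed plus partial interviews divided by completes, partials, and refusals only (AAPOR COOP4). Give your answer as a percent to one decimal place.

47.6%

Num: 87 + 11 = 98
Base: 87 + 11 + 108 = 206
COOP4 = 98 / 206 = 0.4757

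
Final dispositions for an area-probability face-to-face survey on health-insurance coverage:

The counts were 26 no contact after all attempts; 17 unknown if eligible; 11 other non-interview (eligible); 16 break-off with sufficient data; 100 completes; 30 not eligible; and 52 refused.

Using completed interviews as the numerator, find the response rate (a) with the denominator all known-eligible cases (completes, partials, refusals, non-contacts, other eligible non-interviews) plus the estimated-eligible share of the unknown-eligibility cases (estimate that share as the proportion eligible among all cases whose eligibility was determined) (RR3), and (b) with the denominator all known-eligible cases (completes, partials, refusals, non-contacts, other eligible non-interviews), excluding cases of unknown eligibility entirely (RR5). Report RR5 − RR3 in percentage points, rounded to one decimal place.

Numerator → 100
Determined eligible → 100 + 16 + 52 + 26 + 11 = 205
e = 205 / (205 + 30) = 205 / 235 = 0.8723
e × U → 0.8723 × 17 = 14.83
Base → 205 + 14.83 = 219.83
RR3 = 100 / 219.83 = 0.4549
Base → 100 + 16 + 52 + 26 + 11 = 205
RR5 = 100 / 205 = 0.4878
Difference = 48.78 − 45.49 = 3.29 percentage points

3.3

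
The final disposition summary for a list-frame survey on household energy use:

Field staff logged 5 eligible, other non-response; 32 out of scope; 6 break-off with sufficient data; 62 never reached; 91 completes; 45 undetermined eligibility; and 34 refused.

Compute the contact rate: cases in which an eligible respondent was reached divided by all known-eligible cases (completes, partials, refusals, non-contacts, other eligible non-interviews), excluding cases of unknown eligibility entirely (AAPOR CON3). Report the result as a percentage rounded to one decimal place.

Num: 91 + 6 + 34 + 5 = 136
Denom: 91 + 6 + 34 + 62 + 5 = 198
CON3 = 136 / 198 = 0.6869

68.7%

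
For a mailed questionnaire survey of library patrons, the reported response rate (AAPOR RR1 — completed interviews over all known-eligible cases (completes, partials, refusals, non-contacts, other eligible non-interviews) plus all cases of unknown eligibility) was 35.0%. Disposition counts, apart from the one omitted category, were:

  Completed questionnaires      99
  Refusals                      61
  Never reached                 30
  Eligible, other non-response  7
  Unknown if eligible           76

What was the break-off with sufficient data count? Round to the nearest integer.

RR1 = 99 / D = 0.350
D = 99 / 0.350 = 282.9
Other denominator terms total 273
break-off with sufficient data = 282.9 − 273 ≈ 10

10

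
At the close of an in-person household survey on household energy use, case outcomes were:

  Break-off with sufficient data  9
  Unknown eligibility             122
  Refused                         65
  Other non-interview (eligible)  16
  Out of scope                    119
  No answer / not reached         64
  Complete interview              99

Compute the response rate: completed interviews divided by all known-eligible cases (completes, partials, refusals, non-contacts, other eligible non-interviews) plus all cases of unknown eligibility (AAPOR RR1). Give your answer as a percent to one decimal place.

26.4%

Numerator: 99
Base: 99 + 9 + 65 + 64 + 16 + 122 = 375
RR1 = 99 / 375 = 0.2640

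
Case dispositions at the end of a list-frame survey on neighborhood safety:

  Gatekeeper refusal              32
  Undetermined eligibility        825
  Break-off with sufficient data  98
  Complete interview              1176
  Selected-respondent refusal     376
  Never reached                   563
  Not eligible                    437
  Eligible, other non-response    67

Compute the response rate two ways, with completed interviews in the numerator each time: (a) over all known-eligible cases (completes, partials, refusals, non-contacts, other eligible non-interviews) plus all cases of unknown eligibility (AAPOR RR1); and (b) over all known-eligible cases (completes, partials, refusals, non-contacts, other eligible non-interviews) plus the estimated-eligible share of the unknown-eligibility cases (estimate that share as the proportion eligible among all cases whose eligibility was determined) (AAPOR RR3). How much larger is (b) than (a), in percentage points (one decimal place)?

Refusals = 32 + 376 = 408
Top = 1176
Denominator = 1176 + 98 + 408 + 563 + 67 + 825 = 3137
RR1 = 1176 / 3137 = 0.3749
Known eligible = 1176 + 98 + 408 + 563 + 67 = 2312
e = 2312 / (2312 + 437) = 2312 / 2749 = 0.8410
Estimated eligible among unknowns = 0.8410 × 825 = 693.82
Denominator = 2312 + 693.82 = 3005.82
RR3 = 1176 / 3005.82 = 0.3912
Difference = 39.12 − 37.49 = 1.63 percentage points

1.6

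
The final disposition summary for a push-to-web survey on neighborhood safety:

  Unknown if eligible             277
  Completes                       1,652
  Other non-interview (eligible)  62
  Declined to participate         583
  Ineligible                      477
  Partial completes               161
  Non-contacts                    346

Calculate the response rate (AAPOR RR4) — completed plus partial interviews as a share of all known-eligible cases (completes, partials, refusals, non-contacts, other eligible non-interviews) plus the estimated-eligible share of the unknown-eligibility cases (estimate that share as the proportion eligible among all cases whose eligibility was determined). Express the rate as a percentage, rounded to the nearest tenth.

59.6%

Numerator = 1652 + 161 = 1813
Known eligible = 1652 + 161 + 583 + 346 + 62 = 2804
e = 2804 / (2804 + 477) = 2804 / 3281 = 0.8546
e × U = 0.8546 × 277 = 236.72
Denom = 2804 + 236.72 = 3040.72
RR4 = 1813 / 3040.72 = 0.5962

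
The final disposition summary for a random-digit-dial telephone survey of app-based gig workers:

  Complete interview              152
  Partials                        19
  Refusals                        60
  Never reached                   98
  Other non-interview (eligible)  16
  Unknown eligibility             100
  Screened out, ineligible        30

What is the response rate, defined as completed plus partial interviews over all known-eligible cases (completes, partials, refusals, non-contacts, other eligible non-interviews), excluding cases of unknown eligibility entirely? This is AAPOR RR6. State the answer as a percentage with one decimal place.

Num: 152 + 19 = 171
Denominator: 152 + 19 + 60 + 98 + 16 = 345
RR6 = 171 / 345 = 0.4957

49.6%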